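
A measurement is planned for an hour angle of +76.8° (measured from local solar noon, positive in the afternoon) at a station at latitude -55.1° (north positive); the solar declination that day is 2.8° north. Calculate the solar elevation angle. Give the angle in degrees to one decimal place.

5.2°

cos θ_z = sin(-55.1°) sin(2.8°) + cos(-55.1°) cos(2.8°) cos(76.80°) = -0.0401 + 0.1305 = 0.0904.
θ_z = arccos(0.0904) = 84.81°, so the elevation is 90° − 84.81° = 5.19°.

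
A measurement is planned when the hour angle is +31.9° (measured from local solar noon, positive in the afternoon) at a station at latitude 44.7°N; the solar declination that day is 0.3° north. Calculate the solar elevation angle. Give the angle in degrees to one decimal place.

With φ = 44.7°, δ = 0.3°, H = 31.90°: sin φ sin δ = 0.0037, cos φ cos δ cos H = 0.6034, so cos θ_z = 0.6071.
θ_z = arccos(0.6071) = 52.62°, so the elevation is 90° − 52.62° = 37.38°.

37.4°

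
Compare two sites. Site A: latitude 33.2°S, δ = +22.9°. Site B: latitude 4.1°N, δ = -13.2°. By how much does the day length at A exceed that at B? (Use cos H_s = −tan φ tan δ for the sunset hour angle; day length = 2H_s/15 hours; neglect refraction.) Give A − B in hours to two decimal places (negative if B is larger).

-2.01 h

A: H_s = arccos(−tan -33.2° · tan 22.9°) = 73.95°, so 2H_s/15 = 9.8600 h.
B: H_s = arccos(−tan 4.1° · tan -13.2°) = 89.04°, so 2H_s/15 = 11.8720 h.
A − B = 9.8600 − 11.8720 = -2.0120 h.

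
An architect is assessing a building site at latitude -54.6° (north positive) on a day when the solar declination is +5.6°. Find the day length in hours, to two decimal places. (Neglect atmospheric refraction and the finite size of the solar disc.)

10.94 hours

cos H_s = −tan(-54.6°) · tan(5.6°) = 0.1380, so H_s = arccos(0.1380) = 82.07°.
Day length = 2 H_s / 15° h⁻¹ = 164.14° / 15 = 10.943 h.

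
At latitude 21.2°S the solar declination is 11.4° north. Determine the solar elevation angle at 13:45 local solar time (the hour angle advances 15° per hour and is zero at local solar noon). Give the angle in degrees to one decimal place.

Hour angle H = 15° × (13.75 − 12) = 26.25°.
cos θ_z = sin φ sin δ + cos φ cos δ cos H = (-0.3616)(0.1977) + (0.9323)(0.9803)(0.8969) = 0.7482.
θ_z = arccos(0.7482) = 41.57°, so the elevation is 90° − 41.57° = 48.43°.

48.4°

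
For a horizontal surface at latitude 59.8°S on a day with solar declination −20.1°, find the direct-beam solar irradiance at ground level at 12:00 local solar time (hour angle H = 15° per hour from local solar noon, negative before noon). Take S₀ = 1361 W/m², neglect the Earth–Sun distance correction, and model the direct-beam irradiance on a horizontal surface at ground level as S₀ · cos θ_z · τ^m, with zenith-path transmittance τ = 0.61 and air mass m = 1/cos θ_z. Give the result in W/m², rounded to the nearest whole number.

Hour angle H = 15° × (12 − 12) = 0.00°.
cos θ_z = sin φ sin δ + cos φ cos δ cos H = (-0.8643)(-0.3437) + (0.5030)(0.9391)(1.0000) = 0.7694.
Air mass m = 1/cos θ_z = 1/0.7694 = 1.300; τ^m = 0.61^1.300 = 0.5259.
Surface direct beam = 1361 × 0.7694 × 0.5259 = 550.70 W/m².

551 W/m²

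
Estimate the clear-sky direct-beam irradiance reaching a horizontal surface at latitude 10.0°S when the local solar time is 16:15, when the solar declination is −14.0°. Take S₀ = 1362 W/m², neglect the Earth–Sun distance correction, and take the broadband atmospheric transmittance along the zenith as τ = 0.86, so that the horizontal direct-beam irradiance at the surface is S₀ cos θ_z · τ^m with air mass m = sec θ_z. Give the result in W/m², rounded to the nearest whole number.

Hour angle H = 15° × (16.25 − 12) = 63.75°.
With φ = -10.0°, δ = -14.0°, H = 63.75°: sin φ sin δ = 0.0420, cos φ cos δ cos H = 0.4226, so cos θ_z = 0.4646.
Air mass m = 1/cos θ_z = 1/0.4646 = 2.152; τ^m = 0.86^2.152 = 0.7228.
Surface direct beam = 1362 × 0.4646 × 0.7228 = 457.38 W/m².

457 W/m²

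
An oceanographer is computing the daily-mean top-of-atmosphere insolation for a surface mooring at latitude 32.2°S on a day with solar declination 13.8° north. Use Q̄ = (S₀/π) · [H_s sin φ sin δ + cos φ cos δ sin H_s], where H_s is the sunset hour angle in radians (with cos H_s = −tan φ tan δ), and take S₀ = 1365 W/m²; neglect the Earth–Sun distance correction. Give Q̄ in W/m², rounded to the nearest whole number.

cos H_s = −tan(-32.2°) · tan(13.8°) = 0.1547, so H_s = arccos(0.1547) = 81.10°. In radians, H_s = 1.4155.
H_s sin φ sin δ = 1.4155 × -0.5329 × 0.2385 = -0.1799.
cos φ cos δ sin H_s = 0.8462 × 0.9711 × 0.9880 = 0.8119.
Q̄ = (1365/π) × (-0.1799 + 0.8119) = 434.49 × 0.6320 = 274.60 W/m².

275 W/m²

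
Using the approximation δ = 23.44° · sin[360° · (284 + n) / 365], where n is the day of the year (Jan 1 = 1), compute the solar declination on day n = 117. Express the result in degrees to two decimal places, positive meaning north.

+13.61°

360 × (284 + 117) / 365 = 395.507°; sin(395.507°) = 0.5808.
δ = 23.44 × 0.5808 = 13.614° ≈ +13.61°.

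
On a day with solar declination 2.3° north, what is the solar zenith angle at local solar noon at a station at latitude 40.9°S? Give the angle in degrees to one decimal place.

43.2°

At local solar noon the hour angle is zero, so the zenith angle is |φ − δ| = |-40.9° − (2.3°)| = 43.2°.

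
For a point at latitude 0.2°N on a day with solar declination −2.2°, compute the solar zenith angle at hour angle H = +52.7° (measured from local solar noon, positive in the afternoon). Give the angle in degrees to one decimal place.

cos θ_z = sin φ sin δ + cos φ cos δ cos H = (0.0035)(-0.0384) + (1.0000)(0.9993)(0.6060) = 0.6054.
θ_z = arccos(0.6054) = 52.74°.

52.7°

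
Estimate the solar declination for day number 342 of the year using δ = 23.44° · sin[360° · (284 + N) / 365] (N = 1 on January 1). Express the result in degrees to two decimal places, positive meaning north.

-22.88°

360 × (284 + 342) / 365 = 617.425°; sin(617.425°) = -0.9760.
δ = 23.44 × -0.9760 = -22.877° ≈ -22.88°.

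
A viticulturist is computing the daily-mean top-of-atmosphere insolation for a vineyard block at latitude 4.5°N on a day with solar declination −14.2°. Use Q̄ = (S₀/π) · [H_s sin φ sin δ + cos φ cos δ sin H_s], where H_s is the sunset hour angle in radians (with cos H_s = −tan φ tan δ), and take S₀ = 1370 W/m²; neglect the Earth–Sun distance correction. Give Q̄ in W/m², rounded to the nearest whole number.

The sunset hour angle satisfies cos H_s = −tan φ tan δ = 0.0199, giving H_s = 88.86°. In radians, H_s = 1.5509.
H_s sin φ sin δ = 1.5509 × 0.0785 × -0.2453 = -0.0299.
cos φ cos δ sin H_s = 0.9969 × 0.9694 × 0.9998 = 0.9662.
Q̄ = (1370/π) × (-0.0299 + 0.9662) = 436.08 × 0.9363 = 408.30 W/m².

408 W/m²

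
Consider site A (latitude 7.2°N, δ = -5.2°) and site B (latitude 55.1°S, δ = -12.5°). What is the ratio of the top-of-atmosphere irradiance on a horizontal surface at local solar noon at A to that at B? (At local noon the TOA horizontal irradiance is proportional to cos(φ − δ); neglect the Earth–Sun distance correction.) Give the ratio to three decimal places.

1.327

A: cos θ_z = cos(7.2° − (-5.2°)) = 0.9767.
B: cos θ_z = cos(-55.1° − (-12.5°)) = 0.7361.
Ratio A/B = 0.9767 / 0.7361 = 1.3269.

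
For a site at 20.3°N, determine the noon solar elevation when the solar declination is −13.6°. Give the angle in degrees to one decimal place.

56.1°

At local solar noon the hour angle is zero, so the elevation is 90° − |φ − δ| = 90° − |20.3° − (-13.6°)| = 90° − 33.9° = 56.1°.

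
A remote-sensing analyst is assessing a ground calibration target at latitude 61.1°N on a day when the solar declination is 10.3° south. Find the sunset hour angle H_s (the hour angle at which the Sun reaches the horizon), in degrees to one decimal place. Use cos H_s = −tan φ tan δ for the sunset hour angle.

−tan φ tan δ = −(1.8115)(-0.1817) = 0.3291; H_s = arccos(0.3291) = 70.79°.

70.8°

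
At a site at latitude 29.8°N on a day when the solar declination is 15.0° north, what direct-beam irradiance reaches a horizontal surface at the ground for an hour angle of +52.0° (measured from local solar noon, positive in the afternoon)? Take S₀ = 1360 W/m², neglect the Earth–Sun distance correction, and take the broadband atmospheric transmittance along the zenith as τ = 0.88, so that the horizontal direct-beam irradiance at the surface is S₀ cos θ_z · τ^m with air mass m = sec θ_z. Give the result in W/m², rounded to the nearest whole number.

cos θ_z = sin φ sin δ + cos φ cos δ cos H = (0.4970)(0.2588) + (0.8678)(0.9659)(0.6157) = 0.6447.
Air mass m = 1/cos θ_z = 1/0.6447 = 1.551; τ^m = 0.88^1.551 = 0.8201.
Surface direct beam = 1360 × 0.6447 × 0.8201 = 719.06 W/m².

719 W/m²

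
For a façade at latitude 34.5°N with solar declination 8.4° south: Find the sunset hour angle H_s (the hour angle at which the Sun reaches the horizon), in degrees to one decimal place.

84.2°

The sunset hour angle satisfies cos H_s = −tan φ tan δ = 0.1015, giving H_s = 84.17°.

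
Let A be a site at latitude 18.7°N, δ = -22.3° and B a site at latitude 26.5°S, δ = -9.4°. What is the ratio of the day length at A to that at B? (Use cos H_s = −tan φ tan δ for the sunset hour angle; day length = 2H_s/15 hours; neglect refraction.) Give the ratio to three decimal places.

0.866

A: H_s = arccos(−tan 18.7° · tan -22.3°) = 82.02°, so 2H_s/15 = 10.9360 h.
B: H_s = arccos(−tan -26.5° · tan -9.4°) = 94.73°, so 2H_s/15 = 12.6307 h.
Ratio A/B = 10.9360 / 12.6307 = 0.8658.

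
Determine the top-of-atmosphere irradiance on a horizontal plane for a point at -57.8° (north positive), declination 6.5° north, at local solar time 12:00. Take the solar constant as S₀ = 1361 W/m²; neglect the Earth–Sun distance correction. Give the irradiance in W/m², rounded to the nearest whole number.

590 W/m²

Hour angle H = 15° × (12 − 12) = 0.00°.
cos θ_z = sin(-57.8°) sin(6.5°) + cos(-57.8°) cos(6.5°) cos(0.00°) = -0.0958 + 0.5295 = 0.4337.
Top-of-atmosphere irradiance = S₀ cos θ_z = 1361 × 0.4337 = 590.27 W/m².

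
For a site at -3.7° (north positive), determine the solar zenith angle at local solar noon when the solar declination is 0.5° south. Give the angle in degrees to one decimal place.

At local solar noon the hour angle is zero, so the zenith angle is |φ − δ| = |-3.7° − (-0.5°)| = 3.2°.

3.2°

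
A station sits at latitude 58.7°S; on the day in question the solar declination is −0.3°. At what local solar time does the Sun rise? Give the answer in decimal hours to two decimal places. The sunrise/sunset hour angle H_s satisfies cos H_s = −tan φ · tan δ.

5.97 h

The sunset hour angle satisfies cos H_s = −tan φ tan δ = -0.0086, giving H_s = 90.49°.
Sunrise is at 12 − H_s/15 = 12 − 6.033 = 5.967 h local solar time.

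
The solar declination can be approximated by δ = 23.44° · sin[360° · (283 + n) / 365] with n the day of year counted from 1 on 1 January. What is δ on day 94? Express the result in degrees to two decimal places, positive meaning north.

360 × (283 + 94) / 365 = 371.836°; sin(371.836°) = 0.2051.
δ = 23.44 × 0.2051 = 4.808° ≈ +4.81°.

+4.81°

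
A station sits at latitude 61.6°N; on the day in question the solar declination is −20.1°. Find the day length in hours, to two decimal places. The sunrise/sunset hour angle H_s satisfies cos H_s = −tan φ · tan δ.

−tan φ tan δ = −(1.8495)(-0.3659) = 0.6767; H_s = arccos(0.6767) = 47.41°.
Day length = 2 H_s / 15° h⁻¹ = 94.82° / 15 = 6.321 h.

6.32 hours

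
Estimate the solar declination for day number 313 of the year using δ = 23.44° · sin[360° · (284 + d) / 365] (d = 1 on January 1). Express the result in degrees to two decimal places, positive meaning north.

-17.64°

360 × (284 + 313) / 365 = 588.822°; sin(588.822°) = -0.7527.
δ = 23.44 × -0.7527 = -17.643° ≈ -17.64°.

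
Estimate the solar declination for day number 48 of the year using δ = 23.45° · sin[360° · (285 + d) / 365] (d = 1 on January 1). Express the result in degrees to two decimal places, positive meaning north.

360 × (285 + 48) / 365 = 328.438°; sin(328.438°) = -0.5234.
δ = 23.45 × -0.5234 = -12.274° ≈ -12.27°.

-12.27°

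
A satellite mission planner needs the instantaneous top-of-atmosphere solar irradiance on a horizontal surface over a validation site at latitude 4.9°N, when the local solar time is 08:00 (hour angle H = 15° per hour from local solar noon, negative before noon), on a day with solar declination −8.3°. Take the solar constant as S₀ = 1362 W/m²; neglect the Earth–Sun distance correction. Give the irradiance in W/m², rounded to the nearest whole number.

Hour angle H = 15° × (8 − 12) = -60.00°.
cos θ_z = sin φ sin δ + cos φ cos δ cos H = (0.0854)(-0.1444) + (0.9963)(0.9895)(0.5000) = 0.4806.
Top-of-atmosphere irradiance = S₀ cos θ_z = 1362 × 0.4806 = 654.58 W/m².

655 W/m²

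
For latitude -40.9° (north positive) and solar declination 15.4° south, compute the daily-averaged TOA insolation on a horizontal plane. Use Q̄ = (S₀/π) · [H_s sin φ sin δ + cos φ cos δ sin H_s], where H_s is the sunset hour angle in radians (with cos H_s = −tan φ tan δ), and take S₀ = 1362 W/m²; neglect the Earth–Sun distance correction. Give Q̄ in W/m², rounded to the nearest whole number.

−tan φ tan δ = −(-0.8662)(-0.2754) = -0.2386; H_s = arccos(-0.2386) = 103.80°. In radians, H_s = 1.8117.
H_s sin φ sin δ = 1.8117 × -0.6547 × -0.2656 = 0.3150.
cos φ cos δ sin H_s = 0.7559 × 0.9641 × 0.9711 = 0.7077.
Q̄ = (1362/π) × (0.3150 + 0.7077) = 433.54 × 1.0227 = 443.38 W/m².

443 W/m²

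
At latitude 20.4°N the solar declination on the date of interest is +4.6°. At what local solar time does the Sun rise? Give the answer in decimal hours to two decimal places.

5.89 h

cos H_s = −tan(20.4°) · tan(4.6°) = -0.0299, so H_s = arccos(-0.0299) = 91.71°.
Sunrise is at 12 − H_s/15 = 12 − 6.114 = 5.886 h local solar time.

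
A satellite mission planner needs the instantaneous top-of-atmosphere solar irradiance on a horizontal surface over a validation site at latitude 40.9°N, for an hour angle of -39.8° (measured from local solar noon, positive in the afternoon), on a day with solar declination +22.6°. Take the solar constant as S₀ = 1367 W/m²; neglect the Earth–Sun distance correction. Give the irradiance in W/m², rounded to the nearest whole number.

With φ = 40.9°, δ = 22.6°, H = -39.80°: sin φ sin δ = 0.2516, cos φ cos δ cos H = 0.5361, so cos θ_z = 0.7877.
Top-of-atmosphere irradiance = S₀ cos θ_z = 1367 × 0.7877 = 1076.79 W/m².

1077 W/m²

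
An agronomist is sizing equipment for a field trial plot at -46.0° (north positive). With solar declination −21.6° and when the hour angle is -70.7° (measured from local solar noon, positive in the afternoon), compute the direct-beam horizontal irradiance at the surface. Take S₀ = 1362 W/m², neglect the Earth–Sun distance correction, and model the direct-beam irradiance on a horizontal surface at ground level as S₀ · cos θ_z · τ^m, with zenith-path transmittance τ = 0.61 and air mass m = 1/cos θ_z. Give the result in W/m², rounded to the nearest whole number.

cos θ_z = sin φ sin δ + cos φ cos δ cos H = (-0.7193)(-0.3681) + (0.6947)(0.9298)(0.3305) = 0.4783.
Air mass m = 1/cos θ_z = 1/0.4783 = 2.091; τ^m = 0.61^2.091 = 0.3557.
Surface direct beam = 1362 × 0.4783 × 0.3557 = 231.72 W/m².

232 W/m²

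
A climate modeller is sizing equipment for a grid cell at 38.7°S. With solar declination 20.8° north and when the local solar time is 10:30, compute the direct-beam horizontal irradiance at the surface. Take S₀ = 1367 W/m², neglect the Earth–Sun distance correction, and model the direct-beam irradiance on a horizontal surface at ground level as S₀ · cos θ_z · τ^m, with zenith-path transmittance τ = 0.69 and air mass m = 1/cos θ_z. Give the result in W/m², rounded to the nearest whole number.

272 W/m²

Hour angle H = 15° × (10.5 − 12) = -22.50°.
With φ = -38.7°, δ = 20.8°, H = -22.50°: sin φ sin δ = -0.2220, cos φ cos δ cos H = 0.6740, so cos θ_z = 0.4520.
Air mass m = 1/cos θ_z = 1/0.4520 = 2.212; τ^m = 0.69^2.212 = 0.4401.
Surface direct beam = 1367 × 0.4520 × 0.4401 = 271.93 W/m².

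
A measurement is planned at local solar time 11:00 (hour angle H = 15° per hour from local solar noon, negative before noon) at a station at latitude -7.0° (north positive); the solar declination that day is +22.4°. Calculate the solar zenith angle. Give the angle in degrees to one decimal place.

Hour angle H = 15° × (11 − 12) = -15.00°.
cos θ_z = sin(-7.0°) sin(22.4°) + cos(-7.0°) cos(22.4°) cos(-15.00°) = -0.0464 + 0.8864 = 0.8400.
θ_z = arccos(0.8400) = 32.86°.

32.9°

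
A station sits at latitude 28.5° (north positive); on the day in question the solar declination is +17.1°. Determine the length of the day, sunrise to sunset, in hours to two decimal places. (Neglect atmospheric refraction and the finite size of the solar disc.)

13.28 hours

The sunset hour angle satisfies cos H_s = −tan φ tan δ = -0.1670, giving H_s = 99.61°.
Day length = 2 H_s / 15° h⁻¹ = 199.22° / 15 = 13.281 h.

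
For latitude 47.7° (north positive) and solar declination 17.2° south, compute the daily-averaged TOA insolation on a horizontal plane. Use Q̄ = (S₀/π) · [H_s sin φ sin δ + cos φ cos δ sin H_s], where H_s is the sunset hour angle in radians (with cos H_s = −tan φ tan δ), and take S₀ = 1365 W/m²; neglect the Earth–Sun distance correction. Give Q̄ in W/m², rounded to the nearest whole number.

−tan φ tan δ = −(1.0990)(-0.3096) = 0.3403; H_s = arccos(0.3403) = 70.10°. In radians, H_s = 1.2235.
H_s sin φ sin δ = 1.2235 × 0.7396 × -0.2957 = -0.2676.
cos φ cos δ sin H_s = 0.6730 × 0.9553 × 0.9403 = 0.6045.
Q̄ = (1365/π) × (-0.2676 + 0.6045) = 434.49 × 0.3369 = 146.38 W/m².

146 W/m²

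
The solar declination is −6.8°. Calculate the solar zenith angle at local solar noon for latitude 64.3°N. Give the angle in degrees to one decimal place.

71.1°

At local solar noon the hour angle is zero, so the zenith angle is |φ − δ| = |64.3° − (-6.8°)| = 71.1°.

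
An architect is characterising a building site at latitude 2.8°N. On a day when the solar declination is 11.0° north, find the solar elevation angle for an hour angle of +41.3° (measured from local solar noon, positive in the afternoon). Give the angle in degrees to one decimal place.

cos θ_z = sin φ sin δ + cos φ cos δ cos H = (0.0488)(0.1908) + (0.9988)(0.9816)(0.7513) = 0.7459.
θ_z = arccos(0.7459) = 41.76°, so the elevation is 90° − 41.76° = 48.24°.

48.2°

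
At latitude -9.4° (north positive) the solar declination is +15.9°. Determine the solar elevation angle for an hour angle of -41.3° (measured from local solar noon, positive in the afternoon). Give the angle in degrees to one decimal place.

With φ = -9.4°, δ = 15.9°, H = -41.30°: sin φ sin δ = -0.0447, cos φ cos δ cos H = 0.7128, so cos θ_z = 0.6681.
θ_z = arccos(0.6681) = 48.08°, so the elevation is 90° − 48.08° = 41.92°.

41.9°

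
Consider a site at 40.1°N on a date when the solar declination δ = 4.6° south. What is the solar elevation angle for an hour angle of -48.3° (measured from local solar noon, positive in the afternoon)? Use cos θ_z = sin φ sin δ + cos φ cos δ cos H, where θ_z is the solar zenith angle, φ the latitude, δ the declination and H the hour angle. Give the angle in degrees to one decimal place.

cos θ_z = sin φ sin δ + cos φ cos δ cos H = (0.6441)(-0.0802) + (0.7649)(0.9968)(0.6652) = 0.4555.
θ_z = arccos(0.4555) = 62.90°, so the elevation is 90° − 62.90° = 27.10°.

27.1°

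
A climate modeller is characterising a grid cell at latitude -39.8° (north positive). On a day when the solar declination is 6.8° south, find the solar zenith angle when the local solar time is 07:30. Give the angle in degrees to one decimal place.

Hour angle H = 15° × (7.5 − 12) = -67.50°.
cos θ_z = sin φ sin δ + cos φ cos δ cos H = (-0.6401)(-0.1184) + (0.7683)(0.9930)(0.3827) = 0.3678.
θ_z = arccos(0.3678) = 68.42°.

68.4°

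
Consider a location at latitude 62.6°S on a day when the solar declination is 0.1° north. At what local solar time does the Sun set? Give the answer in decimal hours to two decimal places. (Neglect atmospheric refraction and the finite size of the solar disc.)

cos H_s = −tan(-62.6°) · tan(0.1°) = 0.0034, so H_s = arccos(0.0034) = 89.81°.
Sunset is at 12 + H_s/15 = 12 + 5.987 = 17.987 h local solar time.

17.99 h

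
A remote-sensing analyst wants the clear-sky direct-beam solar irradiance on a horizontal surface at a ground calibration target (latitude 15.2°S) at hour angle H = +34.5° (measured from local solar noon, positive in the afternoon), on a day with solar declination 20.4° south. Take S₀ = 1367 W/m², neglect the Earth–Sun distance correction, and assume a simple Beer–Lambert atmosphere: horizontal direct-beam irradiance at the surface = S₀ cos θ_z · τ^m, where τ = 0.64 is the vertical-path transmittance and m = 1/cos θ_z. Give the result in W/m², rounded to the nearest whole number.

cos θ_z = sin φ sin δ + cos φ cos δ cos H = (-0.2622)(-0.3486) + (0.9650)(0.9373)(0.8241) = 0.8368.
Air mass m = 1/cos θ_z = 1/0.8368 = 1.195; τ^m = 0.64^1.195 = 0.5867.
Surface direct beam = 1367 × 0.8368 × 0.5867 = 671.13 W/m².

671 W/m²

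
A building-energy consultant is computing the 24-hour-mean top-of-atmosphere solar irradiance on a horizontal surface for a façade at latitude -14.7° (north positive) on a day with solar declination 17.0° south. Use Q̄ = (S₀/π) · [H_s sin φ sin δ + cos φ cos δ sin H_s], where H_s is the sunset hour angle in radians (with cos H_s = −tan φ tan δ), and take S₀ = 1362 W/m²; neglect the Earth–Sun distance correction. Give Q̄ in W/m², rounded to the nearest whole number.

The sunset hour angle satisfies cos H_s = −tan φ tan δ = -0.0802, giving H_s = 94.60°. In radians, H_s = 1.6511.
H_s sin φ sin δ = 1.6511 × -0.2538 × -0.2924 = 0.1225.
cos φ cos δ sin H_s = 0.9673 × 0.9563 × 0.9968 = 0.9221.
Q̄ = (1362/π) × (0.1225 + 0.9221) = 433.54 × 1.0446 = 452.88 W/m².

453 W/m²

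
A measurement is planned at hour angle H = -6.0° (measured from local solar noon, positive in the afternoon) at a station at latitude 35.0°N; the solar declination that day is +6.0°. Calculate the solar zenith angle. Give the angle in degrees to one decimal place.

With φ = 35.0°, δ = 6.0°, H = -6.00°: sin φ sin δ = 0.0600, cos φ cos δ cos H = 0.8102, so cos θ_z = 0.8702.
θ_z = arccos(0.8702) = 29.52°.

29.5°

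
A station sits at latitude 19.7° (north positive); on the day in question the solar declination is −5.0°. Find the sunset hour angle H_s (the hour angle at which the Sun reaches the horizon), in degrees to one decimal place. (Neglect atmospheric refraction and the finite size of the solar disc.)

88.2°

The sunset hour angle satisfies cos H_s = −tan φ tan δ = 0.0313, giving H_s = 88.21°.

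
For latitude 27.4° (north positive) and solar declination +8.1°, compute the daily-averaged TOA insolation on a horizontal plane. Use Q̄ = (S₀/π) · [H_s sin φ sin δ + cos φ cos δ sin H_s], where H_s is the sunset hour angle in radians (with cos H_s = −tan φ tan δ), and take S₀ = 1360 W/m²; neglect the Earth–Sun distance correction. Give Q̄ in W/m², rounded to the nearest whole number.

−tan φ tan δ = −(0.5184)(0.1423) = -0.0738; H_s = arccos(-0.0738) = 94.23°. In radians, H_s = 1.6446.
H_s sin φ sin δ = 1.6446 × 0.4602 × 0.1409 = 0.1066.
cos φ cos δ sin H_s = 0.8878 × 0.9900 × 0.9973 = 0.8765.
Q̄ = (1360/π) × (0.1066 + 0.8765) = 432.90 × 0.9831 = 425.58 W/m².

426 W/m²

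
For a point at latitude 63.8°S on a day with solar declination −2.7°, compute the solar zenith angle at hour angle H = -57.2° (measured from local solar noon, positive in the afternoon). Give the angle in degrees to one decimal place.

cos θ_z = sin(-63.8°) sin(-2.7°) + cos(-63.8°) cos(-2.7°) cos(-57.20°) = 0.0423 + 0.2389 = 0.2812.
θ_z = arccos(0.2812) = 73.67°.

73.7°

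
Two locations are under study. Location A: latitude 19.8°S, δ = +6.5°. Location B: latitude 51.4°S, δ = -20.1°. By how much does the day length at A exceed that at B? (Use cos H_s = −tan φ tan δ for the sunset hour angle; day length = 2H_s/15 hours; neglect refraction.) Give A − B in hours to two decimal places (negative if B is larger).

A: H_s = arccos(−tan -19.8° · tan 6.5°) = 87.65°, so 2H_s/15 = 11.6867 h.
B: H_s = arccos(−tan -51.4° · tan -20.1°) = 117.28°, so 2H_s/15 = 15.6373 h.
A − B = 11.6867 − 15.6373 = -3.9506 h.

-3.95 h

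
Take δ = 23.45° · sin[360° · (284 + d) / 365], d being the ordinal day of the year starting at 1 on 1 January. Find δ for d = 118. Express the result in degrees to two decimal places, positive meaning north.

+13.95°

360 × (284 + 118) / 365 = 396.493°; sin(396.493°) = 0.5947.
δ = 23.45 × 0.5947 = 13.946° ≈ +13.95°.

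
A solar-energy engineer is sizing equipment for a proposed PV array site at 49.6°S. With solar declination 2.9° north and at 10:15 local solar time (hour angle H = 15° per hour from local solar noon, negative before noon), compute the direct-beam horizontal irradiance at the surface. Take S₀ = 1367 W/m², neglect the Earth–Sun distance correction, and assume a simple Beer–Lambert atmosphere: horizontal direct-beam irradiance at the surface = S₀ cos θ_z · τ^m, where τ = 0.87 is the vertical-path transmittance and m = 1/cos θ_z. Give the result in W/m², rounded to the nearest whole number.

573 W/m²

Hour angle H = 15° × (10.25 − 12) = -26.25°.
cos θ_z = sin φ sin δ + cos φ cos δ cos H = (-0.7615)(0.0506) + (0.6481)(0.9987)(0.8969) = 0.5420.
Air mass m = 1/cos θ_z = 1/0.5420 = 1.845; τ^m = 0.87^1.845 = 0.7734.
Surface direct beam = 1367 × 0.5420 × 0.7734 = 573.02 W/m².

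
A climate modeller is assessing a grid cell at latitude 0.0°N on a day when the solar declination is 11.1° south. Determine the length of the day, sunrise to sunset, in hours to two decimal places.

12.00 hours

The sunset hour angle satisfies cos H_s = −tan φ tan δ = 0.0000, giving H_s = 90.00°.
Day length = 2 H_s / 15° h⁻¹ = 180.00° / 15 = 12.000 h.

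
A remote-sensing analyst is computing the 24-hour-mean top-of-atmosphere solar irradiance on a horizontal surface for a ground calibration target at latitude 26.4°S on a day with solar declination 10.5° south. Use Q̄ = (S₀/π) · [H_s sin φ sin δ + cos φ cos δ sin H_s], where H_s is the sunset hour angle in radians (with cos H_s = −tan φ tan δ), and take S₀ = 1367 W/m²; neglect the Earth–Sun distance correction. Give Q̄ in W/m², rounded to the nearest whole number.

440 W/m²

cos H_s = −tan(-26.4°) · tan(-10.5°) = -0.0920, so H_s = arccos(-0.0920) = 95.28°. In radians, H_s = 1.6629.
H_s sin φ sin δ = 1.6629 × -0.4446 × -0.1822 = 0.1347.
cos φ cos δ sin H_s = 0.8957 × 0.9833 × 0.9958 = 0.8770.
Q̄ = (1367/π) × (0.1347 + 0.8770) = 435.13 × 1.0117 = 440.22 W/m².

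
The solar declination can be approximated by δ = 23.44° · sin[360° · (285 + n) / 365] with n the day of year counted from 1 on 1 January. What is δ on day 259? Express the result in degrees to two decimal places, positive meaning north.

360 × (285 + 259) / 365 = 536.548°; sin(536.548°) = 0.0602.
δ = 23.44 × 0.0602 = 1.411° ≈ +1.41°.

+1.41°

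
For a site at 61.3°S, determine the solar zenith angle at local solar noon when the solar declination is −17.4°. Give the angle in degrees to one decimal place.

43.9°

At local solar noon the hour angle is zero, so the zenith angle is |φ − δ| = |-61.3° − (-17.4°)| = 43.9°.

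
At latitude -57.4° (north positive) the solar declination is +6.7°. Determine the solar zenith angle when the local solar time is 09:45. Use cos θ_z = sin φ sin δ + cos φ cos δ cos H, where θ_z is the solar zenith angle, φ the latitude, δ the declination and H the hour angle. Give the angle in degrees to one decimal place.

Hour angle H = 15° × (9.75 − 12) = -33.75°.
With φ = -57.4°, δ = 6.7°, H = -33.75°: sin φ sin δ = -0.0983, cos φ cos δ cos H = 0.4449, so cos θ_z = 0.3466.
θ_z = arccos(0.3466) = 69.72°.

69.7°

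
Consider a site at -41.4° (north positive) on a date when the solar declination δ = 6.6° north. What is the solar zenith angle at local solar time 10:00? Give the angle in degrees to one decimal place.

55.3°

Hour angle H = 15° × (10 − 12) = -30.00°.
cos θ_z = sin φ sin δ + cos φ cos δ cos H = (-0.6613)(0.1149) + (0.7501)(0.9934)(0.8660) = 0.5693.
θ_z = arccos(0.5693) = 55.30°.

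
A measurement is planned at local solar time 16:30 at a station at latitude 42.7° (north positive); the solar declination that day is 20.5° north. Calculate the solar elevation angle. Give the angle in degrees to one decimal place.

Hour angle H = 15° × (16.5 − 12) = 67.50°.
cos θ_z = sin φ sin δ + cos φ cos δ cos H = (0.6782)(0.3502) + (0.7349)(0.9367)(0.3827) = 0.5009.
θ_z = arccos(0.5009) = 59.94°, so the elevation is 90° − 59.94° = 30.06°.

30.1°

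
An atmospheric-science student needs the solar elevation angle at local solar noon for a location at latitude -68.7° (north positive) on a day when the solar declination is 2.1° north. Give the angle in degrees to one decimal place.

19.2°

At local solar noon the hour angle is zero, so the elevation is 90° − |φ − δ| = 90° − |-68.7° − (2.1°)| = 90° − 70.8° = 19.2°.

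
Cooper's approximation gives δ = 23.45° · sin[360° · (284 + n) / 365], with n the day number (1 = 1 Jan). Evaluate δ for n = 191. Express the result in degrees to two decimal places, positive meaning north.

+22.24°

360 × (284 + 191) / 365 = 468.493°; sin(468.493°) = 0.9484.
δ = 23.45 × 0.9484 = 22.240° ≈ +22.24°.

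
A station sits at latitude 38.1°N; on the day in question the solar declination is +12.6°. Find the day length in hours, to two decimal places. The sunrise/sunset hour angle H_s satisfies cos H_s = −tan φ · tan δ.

The sunset hour angle satisfies cos H_s = −tan φ tan δ = -0.1753, giving H_s = 100.10°.
Day length = 2 H_s / 15° h⁻¹ = 200.20° / 15 = 13.347 h.

13.35 hours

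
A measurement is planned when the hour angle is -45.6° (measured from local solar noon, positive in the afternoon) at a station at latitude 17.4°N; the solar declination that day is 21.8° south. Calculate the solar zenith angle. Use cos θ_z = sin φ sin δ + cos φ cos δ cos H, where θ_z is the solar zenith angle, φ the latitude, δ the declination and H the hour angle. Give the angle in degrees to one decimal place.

cos θ_z = sin(17.4°) sin(-21.8°) + cos(17.4°) cos(-21.8°) cos(-45.60°) = -0.1111 + 0.6199 = 0.5088.
θ_z = arccos(0.5088) = 59.42°.

59.4°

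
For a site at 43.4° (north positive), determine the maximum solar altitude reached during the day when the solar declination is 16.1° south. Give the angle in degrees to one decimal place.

At local solar noon the hour angle is zero, so the elevation is 90° − |φ − δ| = 90° − |43.4° − (-16.1°)| = 90° − 59.5° = 30.5°.

30.5°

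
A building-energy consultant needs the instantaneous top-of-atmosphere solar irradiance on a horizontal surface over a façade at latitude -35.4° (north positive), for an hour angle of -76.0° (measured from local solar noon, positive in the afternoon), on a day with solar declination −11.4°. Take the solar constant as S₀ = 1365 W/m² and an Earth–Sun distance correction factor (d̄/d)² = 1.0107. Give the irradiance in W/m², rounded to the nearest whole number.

425 W/m²

With φ = -35.4°, δ = -11.4°, H = -76.00°: sin φ sin δ = 0.1145, cos φ cos δ cos H = 0.1933, so cos θ_z = 0.3078.
Top-of-atmosphere irradiance = S₀ (d̄/d)² cos θ_z = 1365 × 1.0107 × 0.3078 = 424.64 W/m².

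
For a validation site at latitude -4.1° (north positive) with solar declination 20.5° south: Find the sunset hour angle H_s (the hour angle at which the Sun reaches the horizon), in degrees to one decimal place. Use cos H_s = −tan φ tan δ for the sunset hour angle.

91.5°

cos H_s = −tan(-4.1°) · tan(-20.5°) = -0.0268, so H_s = arccos(-0.0268) = 91.54°.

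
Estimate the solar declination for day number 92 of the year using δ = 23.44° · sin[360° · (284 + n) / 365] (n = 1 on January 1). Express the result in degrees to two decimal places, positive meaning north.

360 × (284 + 92) / 365 = 370.849°; sin(370.849°) = 0.1882.
δ = 23.44 × 0.1882 = 4.411° ≈ +4.41°.

+4.41°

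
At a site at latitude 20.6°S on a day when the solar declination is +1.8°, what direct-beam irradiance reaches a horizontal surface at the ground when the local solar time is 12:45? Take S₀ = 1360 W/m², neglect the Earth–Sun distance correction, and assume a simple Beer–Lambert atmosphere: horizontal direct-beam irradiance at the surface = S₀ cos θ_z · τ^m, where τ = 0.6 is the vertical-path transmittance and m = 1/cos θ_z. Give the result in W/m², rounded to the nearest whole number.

Hour angle H = 15° × (12.75 − 12) = 11.25°.
cos θ_z = sin φ sin δ + cos φ cos δ cos H = (-0.3518)(0.0314) + (0.9361)(0.9995)(0.9808) = 0.9066.
Air mass m = 1/cos θ_z = 1/0.9066 = 1.103; τ^m = 0.6^1.103 = 0.5692.
Surface direct beam = 1360 × 0.9066 × 0.5692 = 701.81 W/m².

702 W/m²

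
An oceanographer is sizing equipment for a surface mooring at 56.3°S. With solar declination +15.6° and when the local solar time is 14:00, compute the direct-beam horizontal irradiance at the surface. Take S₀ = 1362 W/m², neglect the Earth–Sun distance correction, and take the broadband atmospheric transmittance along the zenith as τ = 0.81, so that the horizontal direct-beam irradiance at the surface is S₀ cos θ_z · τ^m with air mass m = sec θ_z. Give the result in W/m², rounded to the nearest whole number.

Hour angle H = 15° × (14 − 12) = 30.00°.
cos θ_z = sin(-56.3°) sin(15.6°) + cos(-56.3°) cos(15.6°) cos(30.00°) = -0.2237 + 0.4628 = 0.2391.
Air mass m = 1/cos θ_z = 1/0.2391 = 4.182; τ^m = 0.81^4.182 = 0.4143.
Surface direct beam = 1362 × 0.2391 × 0.4143 = 134.92 W/m².

135 W/m²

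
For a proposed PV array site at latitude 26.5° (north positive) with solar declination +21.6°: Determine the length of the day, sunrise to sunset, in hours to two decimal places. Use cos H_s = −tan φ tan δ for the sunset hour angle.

13.52 hours

The sunset hour angle satisfies cos H_s = −tan φ tan δ = -0.1974, giving H_s = 101.38°.
Day length = 2 H_s / 15° h⁻¹ = 202.76° / 15 = 13.517 h.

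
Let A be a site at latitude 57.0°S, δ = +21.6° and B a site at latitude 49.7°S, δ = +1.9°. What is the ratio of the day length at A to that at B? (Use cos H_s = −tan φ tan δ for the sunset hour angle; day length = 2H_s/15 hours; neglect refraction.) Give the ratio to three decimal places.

A: H_s = arccos(−tan -57.0° · tan 21.6°) = 52.43°, so 2H_s/15 = 6.9907 h.
B: H_s = arccos(−tan -49.7° · tan 1.9°) = 87.76°, so 2H_s/15 = 11.7013 h.
Ratio A/B = 6.9907 / 11.7013 = 0.5974.

0.597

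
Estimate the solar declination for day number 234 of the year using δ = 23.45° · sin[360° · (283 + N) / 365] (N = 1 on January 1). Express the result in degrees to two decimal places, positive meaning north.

360 × (283 + 234) / 365 = 509.918°; sin(509.918°) = 0.5012.
δ = 23.45 × 0.5012 = 11.753° ≈ +11.75°.

+11.75°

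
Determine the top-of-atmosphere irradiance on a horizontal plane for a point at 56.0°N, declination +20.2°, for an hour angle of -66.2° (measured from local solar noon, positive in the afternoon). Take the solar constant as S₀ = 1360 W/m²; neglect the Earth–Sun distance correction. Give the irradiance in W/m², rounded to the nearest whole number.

With φ = 56.0°, δ = 20.2°, H = -66.20°: sin φ sin δ = 0.2863, cos φ cos δ cos H = 0.2118, so cos θ_z = 0.4981.
Top-of-atmosphere irradiance = S₀ cos θ_z = 1360 × 0.4981 = 677.42 W/m².

677 W/m²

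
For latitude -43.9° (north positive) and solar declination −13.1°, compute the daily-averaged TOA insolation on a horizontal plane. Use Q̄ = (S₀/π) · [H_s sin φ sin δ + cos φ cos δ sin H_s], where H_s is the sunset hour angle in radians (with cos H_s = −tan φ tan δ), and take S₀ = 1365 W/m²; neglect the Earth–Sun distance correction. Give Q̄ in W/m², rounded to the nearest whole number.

The sunset hour angle satisfies cos H_s = −tan φ tan δ = -0.2239, giving H_s = 102.94°. In radians, H_s = 1.7966.
H_s sin φ sin δ = 1.7966 × -0.6934 × -0.2267 = 0.2824.
cos φ cos δ sin H_s = 0.7206 × 0.9740 × 0.9746 = 0.6840.
Q̄ = (1365/π) × (0.2824 + 0.6840) = 434.49 × 0.9664 = 419.89 W/m².

420 W/m²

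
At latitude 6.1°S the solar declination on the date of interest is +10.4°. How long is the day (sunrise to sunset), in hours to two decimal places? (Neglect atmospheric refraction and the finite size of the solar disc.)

The sunset hour angle satisfies cos H_s = −tan φ tan δ = 0.0196, giving H_s = 88.88°.
Day length = 2 H_s / 15° h⁻¹ = 177.76° / 15 = 11.851 h.

11.85 hours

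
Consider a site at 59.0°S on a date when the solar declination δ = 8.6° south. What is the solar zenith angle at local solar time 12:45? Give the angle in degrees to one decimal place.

Hour angle H = 15° × (12.75 − 12) = 11.25°.
With φ = -59.0°, δ = -8.6°, H = 11.25°: sin φ sin δ = 0.1282, cos φ cos δ cos H = 0.4995, so cos θ_z = 0.6277.
θ_z = arccos(0.6277) = 51.12°.

51.1°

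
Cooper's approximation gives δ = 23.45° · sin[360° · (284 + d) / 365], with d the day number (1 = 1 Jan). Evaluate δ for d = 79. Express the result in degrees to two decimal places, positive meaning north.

360 × (284 + 79) / 365 = 358.027°; sin(358.027°) = -0.0344.
δ = 23.45 × -0.0344 = -0.807° ≈ -0.81°.

-0.81°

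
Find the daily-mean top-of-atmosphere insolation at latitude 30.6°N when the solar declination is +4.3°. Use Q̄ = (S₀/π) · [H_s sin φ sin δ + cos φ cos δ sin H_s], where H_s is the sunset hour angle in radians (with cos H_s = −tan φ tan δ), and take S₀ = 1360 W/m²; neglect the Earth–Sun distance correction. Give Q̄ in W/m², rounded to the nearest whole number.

The sunset hour angle satisfies cos H_s = −tan φ tan δ = -0.0445, giving H_s = 92.55°. In radians, H_s = 1.6153.
H_s sin φ sin δ = 1.6153 × 0.5090 × 0.0750 = 0.0617.
cos φ cos δ sin H_s = 0.8607 × 0.9972 × 0.9990 = 0.8574.
Q̄ = (1360/π) × (0.0617 + 0.8574) = 432.90 × 0.9191 = 397.88 W/m².

398 W/m²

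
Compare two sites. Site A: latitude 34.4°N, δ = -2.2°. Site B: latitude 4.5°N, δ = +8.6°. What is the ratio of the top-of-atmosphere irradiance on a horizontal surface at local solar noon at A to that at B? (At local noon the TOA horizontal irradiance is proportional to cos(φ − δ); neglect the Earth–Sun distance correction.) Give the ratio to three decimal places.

A: cos θ_z = cos(34.4° − (-2.2°)) = 0.8028.
B: cos θ_z = cos(4.5° − (8.6°)) = 0.9974.
Ratio A/B = 0.8028 / 0.9974 = 0.8049.

0.805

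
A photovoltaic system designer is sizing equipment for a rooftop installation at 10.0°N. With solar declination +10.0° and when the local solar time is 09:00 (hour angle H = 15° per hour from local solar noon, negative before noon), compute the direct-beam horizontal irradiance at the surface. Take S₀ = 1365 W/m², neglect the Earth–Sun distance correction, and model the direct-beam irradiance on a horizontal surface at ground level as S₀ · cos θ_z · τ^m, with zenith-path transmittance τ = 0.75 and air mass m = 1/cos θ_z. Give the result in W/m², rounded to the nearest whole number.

Hour angle H = 15° × (9 − 12) = -45.00°.
cos θ_z = sin(10.0°) sin(10.0°) + cos(10.0°) cos(10.0°) cos(-45.00°) = 0.0302 + 0.6858 = 0.7160.
Air mass m = 1/cos θ_z = 1/0.7160 = 1.397; τ^m = 0.75^1.397 = 0.6691.
Surface direct beam = 1365 × 0.7160 × 0.6691 = 653.94 W/m².

654 W/m²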